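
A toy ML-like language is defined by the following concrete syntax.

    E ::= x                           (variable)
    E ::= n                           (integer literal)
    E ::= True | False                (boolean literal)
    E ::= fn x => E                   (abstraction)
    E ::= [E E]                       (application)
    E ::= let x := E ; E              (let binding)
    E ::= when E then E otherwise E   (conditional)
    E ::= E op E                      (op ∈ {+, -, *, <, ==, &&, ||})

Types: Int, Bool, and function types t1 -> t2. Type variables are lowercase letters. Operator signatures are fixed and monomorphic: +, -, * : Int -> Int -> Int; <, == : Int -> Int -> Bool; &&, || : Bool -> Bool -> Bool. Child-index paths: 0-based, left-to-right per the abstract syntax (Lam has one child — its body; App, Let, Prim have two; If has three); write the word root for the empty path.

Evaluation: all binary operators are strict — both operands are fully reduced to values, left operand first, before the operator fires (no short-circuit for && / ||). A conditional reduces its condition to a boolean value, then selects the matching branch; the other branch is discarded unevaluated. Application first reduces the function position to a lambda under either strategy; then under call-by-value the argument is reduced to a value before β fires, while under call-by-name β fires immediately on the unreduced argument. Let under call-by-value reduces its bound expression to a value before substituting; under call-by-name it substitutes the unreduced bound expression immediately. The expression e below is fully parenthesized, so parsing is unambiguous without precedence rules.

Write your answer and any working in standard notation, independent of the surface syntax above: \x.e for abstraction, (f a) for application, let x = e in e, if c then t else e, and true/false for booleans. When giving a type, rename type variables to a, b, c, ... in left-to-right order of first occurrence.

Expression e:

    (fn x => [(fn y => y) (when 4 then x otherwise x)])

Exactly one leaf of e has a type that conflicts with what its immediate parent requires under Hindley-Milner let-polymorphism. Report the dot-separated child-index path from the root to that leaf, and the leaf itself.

Working:
y : b
\y._ : b -> b
  unify Int ~ Bool
  FAIL: mismatch Int ~ Bool

Answer: 0.1.0 : 4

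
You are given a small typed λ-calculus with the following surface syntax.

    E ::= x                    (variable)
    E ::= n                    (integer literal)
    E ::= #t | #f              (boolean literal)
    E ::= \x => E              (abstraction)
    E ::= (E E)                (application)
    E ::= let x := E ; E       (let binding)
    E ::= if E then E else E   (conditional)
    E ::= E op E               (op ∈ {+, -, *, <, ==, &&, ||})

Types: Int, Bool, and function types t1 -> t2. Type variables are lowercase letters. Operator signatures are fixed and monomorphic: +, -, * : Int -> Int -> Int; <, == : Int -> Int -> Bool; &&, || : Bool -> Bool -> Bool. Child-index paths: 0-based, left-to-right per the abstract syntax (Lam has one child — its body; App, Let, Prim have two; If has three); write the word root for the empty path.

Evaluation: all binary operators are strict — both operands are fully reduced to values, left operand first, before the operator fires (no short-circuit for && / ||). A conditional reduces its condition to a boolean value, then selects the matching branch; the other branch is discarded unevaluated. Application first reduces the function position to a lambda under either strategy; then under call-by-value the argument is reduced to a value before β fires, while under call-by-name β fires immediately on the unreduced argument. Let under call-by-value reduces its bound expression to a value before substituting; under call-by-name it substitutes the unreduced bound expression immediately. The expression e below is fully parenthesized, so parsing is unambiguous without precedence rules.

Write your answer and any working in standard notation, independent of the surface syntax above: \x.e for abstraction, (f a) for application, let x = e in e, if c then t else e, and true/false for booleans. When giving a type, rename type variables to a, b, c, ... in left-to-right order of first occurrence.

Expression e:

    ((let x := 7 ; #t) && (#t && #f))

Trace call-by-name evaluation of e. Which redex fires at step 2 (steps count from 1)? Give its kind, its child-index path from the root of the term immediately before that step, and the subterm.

Answer: delta at 1 : (true && false)

Working:
step 0: ((let x = 7 in true) && (true && false))
step 1: [let@0] (true && (true && false))
step 2: [delta@1] (true && false)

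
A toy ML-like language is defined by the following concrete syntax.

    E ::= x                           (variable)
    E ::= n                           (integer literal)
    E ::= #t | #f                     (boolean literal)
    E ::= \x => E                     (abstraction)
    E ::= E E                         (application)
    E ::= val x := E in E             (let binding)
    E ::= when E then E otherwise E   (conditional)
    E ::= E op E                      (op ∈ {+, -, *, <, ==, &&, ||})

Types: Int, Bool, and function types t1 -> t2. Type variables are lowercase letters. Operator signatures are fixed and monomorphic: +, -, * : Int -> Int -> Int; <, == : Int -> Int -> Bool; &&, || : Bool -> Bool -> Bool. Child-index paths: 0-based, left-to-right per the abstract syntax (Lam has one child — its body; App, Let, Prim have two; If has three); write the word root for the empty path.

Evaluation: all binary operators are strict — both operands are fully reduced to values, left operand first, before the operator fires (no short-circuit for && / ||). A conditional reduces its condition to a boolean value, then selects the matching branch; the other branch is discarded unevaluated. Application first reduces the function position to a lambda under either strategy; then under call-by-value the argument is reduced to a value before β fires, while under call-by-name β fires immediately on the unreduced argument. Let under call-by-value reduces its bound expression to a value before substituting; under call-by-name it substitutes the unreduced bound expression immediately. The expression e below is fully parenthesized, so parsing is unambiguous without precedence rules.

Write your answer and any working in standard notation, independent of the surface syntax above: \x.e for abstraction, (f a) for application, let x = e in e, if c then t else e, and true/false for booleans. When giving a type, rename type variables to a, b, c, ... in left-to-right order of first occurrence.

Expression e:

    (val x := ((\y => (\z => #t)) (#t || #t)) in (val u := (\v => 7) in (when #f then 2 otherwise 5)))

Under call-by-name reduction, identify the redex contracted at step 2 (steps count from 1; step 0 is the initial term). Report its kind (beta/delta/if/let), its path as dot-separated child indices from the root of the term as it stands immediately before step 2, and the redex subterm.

Answer: let at root : (let u = (\v.7) in (if false then 2 else 5))

Derivation:
step 0: (let x = ((\y.(\z.true)) (true || true)) in (let u = (\v.7) in (if false then 2 else 5)))
step 1: [let@root] (let u = (\v.7) in (if false then 2 else 5))
step 2: [let@root] (if false then 2 else 5)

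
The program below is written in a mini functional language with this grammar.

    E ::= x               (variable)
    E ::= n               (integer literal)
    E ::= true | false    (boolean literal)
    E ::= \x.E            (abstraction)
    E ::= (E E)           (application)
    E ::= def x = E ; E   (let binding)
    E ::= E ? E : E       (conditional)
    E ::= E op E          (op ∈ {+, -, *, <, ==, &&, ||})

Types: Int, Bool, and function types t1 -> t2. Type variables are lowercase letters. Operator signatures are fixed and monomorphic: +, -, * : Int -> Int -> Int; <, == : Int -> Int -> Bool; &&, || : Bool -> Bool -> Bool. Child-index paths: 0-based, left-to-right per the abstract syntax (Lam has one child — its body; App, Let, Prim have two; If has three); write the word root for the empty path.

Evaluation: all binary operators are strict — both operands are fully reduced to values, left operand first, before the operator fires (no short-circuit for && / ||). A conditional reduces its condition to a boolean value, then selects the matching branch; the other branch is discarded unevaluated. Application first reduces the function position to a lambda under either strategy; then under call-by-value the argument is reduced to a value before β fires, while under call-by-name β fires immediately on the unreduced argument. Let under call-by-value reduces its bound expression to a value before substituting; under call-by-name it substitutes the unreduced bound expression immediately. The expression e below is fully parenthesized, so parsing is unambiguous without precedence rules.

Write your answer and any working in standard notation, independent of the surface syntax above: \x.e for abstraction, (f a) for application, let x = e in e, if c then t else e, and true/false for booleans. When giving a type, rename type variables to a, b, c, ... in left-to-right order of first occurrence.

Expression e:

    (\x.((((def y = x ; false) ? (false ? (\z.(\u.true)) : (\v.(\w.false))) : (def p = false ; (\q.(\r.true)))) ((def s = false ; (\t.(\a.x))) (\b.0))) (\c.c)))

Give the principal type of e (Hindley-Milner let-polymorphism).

Answer: a -> Bool

Derivation:
x : a
let y : a
  unify Bool ~ Bool
  unify Bool ~ Bool
\u._ : c -> Bool
\z._ : b -> c -> Bool
\w._ : e -> Bool
\v._ : d -> e -> Bool
  unify b -> c -> Bool ~ d -> e -> Bool
  unify b ~ d
  unify c -> Bool ~ e -> Bool
  unify c ~ e
  unify Bool ~ Bool
let p : Bool
\r._ : g -> Bool
\q._ : f -> g -> Bool
  unify d -> e -> Bool ~ f -> g -> Bool
  unify d ~ f
  unify e -> Bool ~ g -> Bool
  unify e ~ g
  unify Bool ~ Bool
let s : Bool
x : a
\a._ : i -> a
\t._ : h -> i -> a
\b._ : j -> Int
  unify h -> i -> a ~ (j -> Int) -> k
  unify h ~ j -> Int
  unify i -> a ~ k
_ _ : i -> a
  unify f -> g -> Bool ~ (i -> a) -> l
  unify f ~ i -> a
  unify g -> Bool ~ l
_ _ : g -> Bool
c : m
\c._ : m -> m
  unify g -> Bool ~ (m -> m) -> n
  unify g ~ m -> m
  unify Bool ~ n
_ _ : Bool
\x._ : a -> Bool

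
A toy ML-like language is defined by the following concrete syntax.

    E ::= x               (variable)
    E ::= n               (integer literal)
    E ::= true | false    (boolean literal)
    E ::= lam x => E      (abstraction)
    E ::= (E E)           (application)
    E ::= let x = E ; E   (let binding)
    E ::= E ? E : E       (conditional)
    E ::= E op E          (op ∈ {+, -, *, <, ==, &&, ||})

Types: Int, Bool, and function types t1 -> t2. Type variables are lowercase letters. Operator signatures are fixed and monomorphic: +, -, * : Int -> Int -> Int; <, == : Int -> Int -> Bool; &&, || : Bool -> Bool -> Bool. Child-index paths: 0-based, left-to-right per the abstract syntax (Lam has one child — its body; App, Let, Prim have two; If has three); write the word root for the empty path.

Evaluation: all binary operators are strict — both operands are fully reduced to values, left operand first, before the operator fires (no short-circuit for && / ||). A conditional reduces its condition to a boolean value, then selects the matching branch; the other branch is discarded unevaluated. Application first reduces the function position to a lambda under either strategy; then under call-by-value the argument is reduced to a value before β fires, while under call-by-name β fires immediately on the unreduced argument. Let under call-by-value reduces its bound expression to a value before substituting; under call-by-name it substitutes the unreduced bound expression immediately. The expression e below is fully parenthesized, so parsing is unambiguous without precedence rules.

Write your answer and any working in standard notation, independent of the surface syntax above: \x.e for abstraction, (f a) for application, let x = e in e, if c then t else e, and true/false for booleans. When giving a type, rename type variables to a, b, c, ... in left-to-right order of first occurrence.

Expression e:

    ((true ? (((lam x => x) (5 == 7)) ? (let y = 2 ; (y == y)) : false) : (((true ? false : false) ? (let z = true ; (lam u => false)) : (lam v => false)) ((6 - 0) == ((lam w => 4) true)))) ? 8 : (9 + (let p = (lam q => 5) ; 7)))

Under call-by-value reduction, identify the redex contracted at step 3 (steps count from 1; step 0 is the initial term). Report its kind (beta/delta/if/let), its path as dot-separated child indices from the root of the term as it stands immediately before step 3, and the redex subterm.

Derivation:
step 0: (if (if true then (if ((\x.x) (5 == 7)) then (let y = 2 in (y == y)) else false) else ((if (if true then false else false) then (let z = true in (\u.false)) else (\v.false)) ((6 - 0) == ((\w.4) true)))) then 8 else (9 + (let p = (\q.5) in 7)))
step 1: [if@0] (if (if ((\x.x) (5 == 7)) then (let y = 2 in (y == y)) else false) then 8 else (9 + (let p = (\q.5) in 7)))
step 2: [delta@0.0.1] (if (if ((\x.x) false) then (let y = 2 in (y == y)) else false) then 8 else (9 + (let p = (\q.5) in 7)))
step 3: [beta@0.0] (if (if false then (let y = 2 in (y == y)) else false) then 8 else (9 + (let p = (\q.5) in 7)))

Answer: beta at 0.0 : ((\x.x) false)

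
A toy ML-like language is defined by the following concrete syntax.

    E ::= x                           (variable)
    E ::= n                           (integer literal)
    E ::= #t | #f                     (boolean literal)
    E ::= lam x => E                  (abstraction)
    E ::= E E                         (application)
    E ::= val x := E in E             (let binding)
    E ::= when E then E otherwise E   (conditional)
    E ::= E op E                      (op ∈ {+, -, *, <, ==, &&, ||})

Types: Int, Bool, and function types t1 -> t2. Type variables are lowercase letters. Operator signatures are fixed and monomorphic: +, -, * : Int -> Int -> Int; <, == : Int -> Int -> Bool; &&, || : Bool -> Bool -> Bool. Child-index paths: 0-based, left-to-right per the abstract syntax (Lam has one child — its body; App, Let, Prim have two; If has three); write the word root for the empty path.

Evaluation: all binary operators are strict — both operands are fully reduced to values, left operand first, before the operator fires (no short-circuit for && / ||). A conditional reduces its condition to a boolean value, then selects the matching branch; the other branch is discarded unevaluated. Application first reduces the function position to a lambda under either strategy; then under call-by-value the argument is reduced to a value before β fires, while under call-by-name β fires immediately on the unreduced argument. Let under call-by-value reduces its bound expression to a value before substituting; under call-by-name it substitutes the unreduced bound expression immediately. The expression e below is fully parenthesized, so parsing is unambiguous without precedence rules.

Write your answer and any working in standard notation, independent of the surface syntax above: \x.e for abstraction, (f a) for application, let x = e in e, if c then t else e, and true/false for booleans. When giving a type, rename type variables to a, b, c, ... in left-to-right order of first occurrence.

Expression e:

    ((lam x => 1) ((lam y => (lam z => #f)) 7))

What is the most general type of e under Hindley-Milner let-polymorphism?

Working:
\x._ : a -> Int
\z._ : c -> Bool
\y._ : b -> c -> Bool
  unify b -> c -> Bool ~ Int -> d
  unify b ~ Int
  unify c -> Bool ~ d
_ _ : c -> Bool
  unify a -> Int ~ (c -> Bool) -> e
  unify a ~ c -> Bool
  unify Int ~ e
_ _ : Int

Answer: Int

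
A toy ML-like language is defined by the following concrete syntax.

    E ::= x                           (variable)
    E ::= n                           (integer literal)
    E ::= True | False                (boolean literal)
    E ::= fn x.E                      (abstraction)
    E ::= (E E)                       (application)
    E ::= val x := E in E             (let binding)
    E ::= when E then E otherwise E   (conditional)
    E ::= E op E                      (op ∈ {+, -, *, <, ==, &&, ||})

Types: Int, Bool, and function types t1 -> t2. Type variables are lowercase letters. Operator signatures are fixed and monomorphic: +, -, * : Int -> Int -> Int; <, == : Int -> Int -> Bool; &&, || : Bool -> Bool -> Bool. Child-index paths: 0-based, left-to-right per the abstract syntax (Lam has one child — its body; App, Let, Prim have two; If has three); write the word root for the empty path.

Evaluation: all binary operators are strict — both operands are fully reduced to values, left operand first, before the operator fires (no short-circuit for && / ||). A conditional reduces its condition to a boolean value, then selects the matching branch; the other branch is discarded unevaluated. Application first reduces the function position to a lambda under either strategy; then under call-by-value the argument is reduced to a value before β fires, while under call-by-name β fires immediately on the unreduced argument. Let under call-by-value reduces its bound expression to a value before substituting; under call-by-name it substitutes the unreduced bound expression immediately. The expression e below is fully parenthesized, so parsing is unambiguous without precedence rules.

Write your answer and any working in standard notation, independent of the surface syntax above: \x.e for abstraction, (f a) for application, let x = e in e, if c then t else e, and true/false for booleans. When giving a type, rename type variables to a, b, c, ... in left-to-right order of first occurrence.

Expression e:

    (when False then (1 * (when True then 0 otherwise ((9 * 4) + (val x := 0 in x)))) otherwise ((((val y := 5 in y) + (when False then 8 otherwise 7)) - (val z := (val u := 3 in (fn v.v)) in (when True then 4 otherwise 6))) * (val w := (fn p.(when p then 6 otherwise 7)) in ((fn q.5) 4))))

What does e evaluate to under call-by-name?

Derivation:
step 0: (if false then (1 * (if true then 0 else ((9 * 4) + (let x = 0 in x)))) else ((((let y = 5 in y) + (if false then 8 else 7)) - (let z = (let u = 3 in (\v.v)) in (if true then 4 else 6))) * (let w = (\p.(if p then 6 else 7)) in ((\q.5) 4))))
step 1: [if@root] ((((let y = 5 in y) + (if false then 8 else 7)) - (let z = (let u = 3 in (\v.v)) in (if true then 4 else 6))) * (let w = (\p.(if p then 6 else 7)) in ((\q.5) 4)))
step 2: [let@0.0.0] (((5 + (if false then 8 else 7)) - (let z = (let u = 3 in (\v.v)) in (if true then 4 else 6))) * (let w = (\p.(if p then 6 else 7)) in ((\q.5) 4)))
step 3: [if@0.0.1] (((5 + 7) - (let z = (let u = 3 in (\v.v)) in (if true then 4 else 6))) * (let w = (\p.(if p then 6 else 7)) in ((\q.5) 4)))
step 4: [delta@0.0] ((12 - (let z = (let u = 3 in (\v.v)) in (if true then 4 else 6))) * (let w = (\p.(if p then 6 else 7)) in ((\q.5) 4)))
step 5: [let@0.1] ((12 - (if true then 4 else 6)) * (let w = (\p.(if p then 6 else 7)) in ((\q.5) 4)))
step 6: [if@0.1] ((12 - 4) * (let w = (\p.(if p then 6 else 7)) in ((\q.5) 4)))
step 7: [delta@0] (8 * (let w = (\p.(if p then 6 else 7)) in ((\q.5) 4)))
step 8: [let@1] (8 * ((\q.5) 4))
step 9: [beta@1] (8 * 5)
step 10: [delta@root] 40

Answer: 40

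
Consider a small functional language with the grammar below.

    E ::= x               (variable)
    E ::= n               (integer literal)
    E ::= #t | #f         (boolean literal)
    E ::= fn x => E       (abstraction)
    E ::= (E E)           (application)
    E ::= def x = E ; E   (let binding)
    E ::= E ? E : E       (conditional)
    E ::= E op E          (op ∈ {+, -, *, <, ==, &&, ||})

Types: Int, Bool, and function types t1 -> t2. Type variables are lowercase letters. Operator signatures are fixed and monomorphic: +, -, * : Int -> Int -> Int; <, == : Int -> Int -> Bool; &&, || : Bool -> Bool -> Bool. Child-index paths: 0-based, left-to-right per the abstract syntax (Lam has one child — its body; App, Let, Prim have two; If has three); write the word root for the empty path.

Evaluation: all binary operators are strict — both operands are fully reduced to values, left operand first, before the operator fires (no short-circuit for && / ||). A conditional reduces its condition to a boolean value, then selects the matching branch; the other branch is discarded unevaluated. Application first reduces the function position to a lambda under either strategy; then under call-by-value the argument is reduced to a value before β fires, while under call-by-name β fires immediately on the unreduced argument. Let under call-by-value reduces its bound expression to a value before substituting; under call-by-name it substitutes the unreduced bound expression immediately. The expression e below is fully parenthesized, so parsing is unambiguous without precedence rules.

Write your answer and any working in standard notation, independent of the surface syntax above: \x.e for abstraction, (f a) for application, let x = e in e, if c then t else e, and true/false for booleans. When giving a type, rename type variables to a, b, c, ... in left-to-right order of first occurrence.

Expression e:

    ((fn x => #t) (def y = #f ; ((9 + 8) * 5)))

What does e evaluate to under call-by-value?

Working:
step 0: ((\x.true) (let y = false in ((9 + 8) * 5)))
step 1: [let@1] ((\x.true) ((9 + 8) * 5))
step 2: [delta@1.0] ((\x.true) (17 * 5))
step 3: [delta@1] ((\x.true) 85)
step 4: [beta@root] true

Answer: true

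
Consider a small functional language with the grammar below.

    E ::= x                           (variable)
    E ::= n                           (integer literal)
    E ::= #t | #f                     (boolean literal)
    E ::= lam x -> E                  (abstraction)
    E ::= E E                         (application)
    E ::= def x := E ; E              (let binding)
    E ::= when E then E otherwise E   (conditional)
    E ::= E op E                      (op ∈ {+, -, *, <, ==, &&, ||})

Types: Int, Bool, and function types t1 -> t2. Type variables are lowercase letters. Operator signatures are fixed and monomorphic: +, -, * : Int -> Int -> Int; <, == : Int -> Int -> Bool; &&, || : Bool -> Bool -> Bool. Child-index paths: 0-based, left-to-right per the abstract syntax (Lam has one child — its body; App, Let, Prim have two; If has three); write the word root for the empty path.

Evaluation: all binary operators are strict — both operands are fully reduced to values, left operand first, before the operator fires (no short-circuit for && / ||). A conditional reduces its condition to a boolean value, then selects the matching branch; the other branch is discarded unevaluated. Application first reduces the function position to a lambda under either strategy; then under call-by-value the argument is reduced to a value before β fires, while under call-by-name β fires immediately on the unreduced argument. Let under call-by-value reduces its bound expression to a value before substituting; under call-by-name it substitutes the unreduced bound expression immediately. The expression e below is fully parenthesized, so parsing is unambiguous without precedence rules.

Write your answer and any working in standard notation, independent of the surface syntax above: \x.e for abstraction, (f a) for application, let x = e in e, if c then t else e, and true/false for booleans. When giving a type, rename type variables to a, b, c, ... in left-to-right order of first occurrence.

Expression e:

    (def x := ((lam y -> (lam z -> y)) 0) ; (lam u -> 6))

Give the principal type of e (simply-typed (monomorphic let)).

Trace:
y : a
\z._ : b -> a
\y._ : a -> b -> a
  unify a -> b -> a ~ Int -> c
  unify a ~ Int
  unify b -> Int ~ c
_ _ : b -> Int
let x : b -> Int
\u._ : d -> Int

Answer: a -> Int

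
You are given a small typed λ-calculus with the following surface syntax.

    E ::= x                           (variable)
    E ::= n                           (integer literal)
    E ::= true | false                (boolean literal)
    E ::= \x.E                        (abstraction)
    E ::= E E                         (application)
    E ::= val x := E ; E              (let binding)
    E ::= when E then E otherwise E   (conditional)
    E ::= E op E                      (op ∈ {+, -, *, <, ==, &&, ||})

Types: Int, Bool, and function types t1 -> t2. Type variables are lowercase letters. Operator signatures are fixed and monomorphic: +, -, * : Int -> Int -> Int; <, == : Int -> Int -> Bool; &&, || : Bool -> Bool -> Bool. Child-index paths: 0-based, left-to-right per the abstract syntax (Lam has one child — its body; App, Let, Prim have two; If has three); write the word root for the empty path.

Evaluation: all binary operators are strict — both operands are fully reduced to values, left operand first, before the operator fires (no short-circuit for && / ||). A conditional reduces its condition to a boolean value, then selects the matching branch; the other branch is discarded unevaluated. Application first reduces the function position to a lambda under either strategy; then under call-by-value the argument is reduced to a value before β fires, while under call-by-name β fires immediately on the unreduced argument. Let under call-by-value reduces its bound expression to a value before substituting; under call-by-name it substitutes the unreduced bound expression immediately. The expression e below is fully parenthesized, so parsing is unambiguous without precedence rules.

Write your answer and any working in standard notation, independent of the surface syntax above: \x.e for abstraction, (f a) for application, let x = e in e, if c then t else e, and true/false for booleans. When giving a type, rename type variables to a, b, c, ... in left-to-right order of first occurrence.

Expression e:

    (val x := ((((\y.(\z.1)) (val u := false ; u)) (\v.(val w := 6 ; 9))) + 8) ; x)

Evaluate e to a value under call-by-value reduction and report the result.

Answer: 9

Derivation:
step 0: (let x = ((((\y.(\z.1)) (let u = false in u)) (\v.(let w = 6 in 9))) + 8) in x)
step 1: [let@0.0.0.1] (let x = ((((\y.(\z.1)) false) (\v.(let w = 6 in 9))) + 8) in x)
step 2: [beta@0.0.0] (let x = (((\z.1) (\v.(let w = 6 in 9))) + 8) in x)
step 3: [beta@0.0] (let x = (1 + 8) in x)
step 4: [delta@0] (let x = 9 in x)
step 5: [let@root] 9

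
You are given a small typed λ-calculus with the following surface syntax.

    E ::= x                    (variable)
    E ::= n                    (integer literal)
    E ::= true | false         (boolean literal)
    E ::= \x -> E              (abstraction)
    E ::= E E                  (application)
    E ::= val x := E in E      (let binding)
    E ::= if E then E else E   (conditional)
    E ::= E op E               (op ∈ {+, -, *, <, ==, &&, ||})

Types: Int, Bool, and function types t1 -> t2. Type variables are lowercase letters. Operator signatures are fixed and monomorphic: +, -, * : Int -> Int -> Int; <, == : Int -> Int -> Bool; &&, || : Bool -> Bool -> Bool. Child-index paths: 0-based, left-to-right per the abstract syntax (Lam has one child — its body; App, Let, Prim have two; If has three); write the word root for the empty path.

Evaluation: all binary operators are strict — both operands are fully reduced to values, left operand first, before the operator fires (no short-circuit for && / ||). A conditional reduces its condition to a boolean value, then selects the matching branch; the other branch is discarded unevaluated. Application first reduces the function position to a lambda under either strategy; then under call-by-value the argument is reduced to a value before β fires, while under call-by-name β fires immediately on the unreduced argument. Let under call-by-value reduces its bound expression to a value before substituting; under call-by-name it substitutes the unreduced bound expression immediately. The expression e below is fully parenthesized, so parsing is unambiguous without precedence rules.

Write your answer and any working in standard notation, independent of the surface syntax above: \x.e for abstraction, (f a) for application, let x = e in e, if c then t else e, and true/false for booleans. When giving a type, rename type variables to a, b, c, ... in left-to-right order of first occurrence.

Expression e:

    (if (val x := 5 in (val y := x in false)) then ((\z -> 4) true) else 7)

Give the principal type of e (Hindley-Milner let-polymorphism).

Trace:
let x : Int
x : Int
let y : Int
  unify Bool ~ Bool
\z._ : a -> Int
  unify a -> Int ~ Bool -> b
  unify a ~ Bool
  unify Int ~ b
_ _ : Int
  unify Int ~ Int

Answer: Int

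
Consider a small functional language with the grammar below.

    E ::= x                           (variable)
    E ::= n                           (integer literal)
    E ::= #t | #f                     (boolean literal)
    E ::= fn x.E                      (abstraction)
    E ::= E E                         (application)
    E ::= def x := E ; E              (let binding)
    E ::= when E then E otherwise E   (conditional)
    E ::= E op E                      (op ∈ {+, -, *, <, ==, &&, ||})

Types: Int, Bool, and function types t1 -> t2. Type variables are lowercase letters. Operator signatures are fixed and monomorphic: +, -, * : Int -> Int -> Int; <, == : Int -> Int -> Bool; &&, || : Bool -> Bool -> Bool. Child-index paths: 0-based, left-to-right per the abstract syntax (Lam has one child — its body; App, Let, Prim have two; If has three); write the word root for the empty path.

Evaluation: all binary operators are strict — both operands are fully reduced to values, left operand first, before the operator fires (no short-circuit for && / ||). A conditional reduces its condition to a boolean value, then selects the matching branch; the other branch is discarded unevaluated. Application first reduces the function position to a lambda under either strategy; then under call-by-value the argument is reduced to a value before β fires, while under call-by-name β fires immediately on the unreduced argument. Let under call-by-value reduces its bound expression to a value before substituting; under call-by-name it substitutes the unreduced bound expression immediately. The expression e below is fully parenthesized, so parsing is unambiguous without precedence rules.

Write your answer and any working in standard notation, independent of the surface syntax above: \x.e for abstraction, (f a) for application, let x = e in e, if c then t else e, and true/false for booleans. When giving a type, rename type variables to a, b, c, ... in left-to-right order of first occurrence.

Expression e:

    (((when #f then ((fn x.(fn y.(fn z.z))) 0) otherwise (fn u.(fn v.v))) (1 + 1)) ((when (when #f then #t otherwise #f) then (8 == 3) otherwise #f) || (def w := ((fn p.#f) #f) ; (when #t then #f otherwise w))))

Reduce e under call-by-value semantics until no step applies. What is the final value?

Working:
step 0: (((if false then ((\x.(\y.(\z.z))) 0) else (\u.(\v.v))) (1 + 1)) ((if (if false then true else false) then (8 == 3) else false) || (let w = ((\p.false) false) in (if true then false else w))))
step 1: [if@0.0] (((\u.(\v.v)) (1 + 1)) ((if (if false then true else false) then (8 == 3) else false) || (let w = ((\p.false) false) in (if true then false else w))))
step 2: [delta@0.1] (((\u.(\v.v)) 2) ((if (if false then true else false) then (8 == 3) else false) || (let w = ((\p.false) false) in (if true then false else w))))
step 3: [beta@0] ((\v.v) ((if (if false then true else false) then (8 == 3) else false) || (let w = ((\p.false) false) in (if true then false else w))))
step 4: [if@1.0.0] ((\v.v) ((if false then (8 == 3) else false) || (let w = ((\p.false) false) in (if true then false else w))))
step 5: [if@1.0] ((\v.v) (false || (let w = ((\p.false) false) in (if true then false else w))))
step 6: [beta@1.1.0] ((\v.v) (false || (let w = false in (if true then false else w))))
step 7: [let@1.1] ((\v.v) (false || (if true then false else false)))
step 8: [if@1.1] ((\v.v) (false || false))
step 9: [delta@1] ((\v.v) false)
step 10: [beta@root] false

Answer: false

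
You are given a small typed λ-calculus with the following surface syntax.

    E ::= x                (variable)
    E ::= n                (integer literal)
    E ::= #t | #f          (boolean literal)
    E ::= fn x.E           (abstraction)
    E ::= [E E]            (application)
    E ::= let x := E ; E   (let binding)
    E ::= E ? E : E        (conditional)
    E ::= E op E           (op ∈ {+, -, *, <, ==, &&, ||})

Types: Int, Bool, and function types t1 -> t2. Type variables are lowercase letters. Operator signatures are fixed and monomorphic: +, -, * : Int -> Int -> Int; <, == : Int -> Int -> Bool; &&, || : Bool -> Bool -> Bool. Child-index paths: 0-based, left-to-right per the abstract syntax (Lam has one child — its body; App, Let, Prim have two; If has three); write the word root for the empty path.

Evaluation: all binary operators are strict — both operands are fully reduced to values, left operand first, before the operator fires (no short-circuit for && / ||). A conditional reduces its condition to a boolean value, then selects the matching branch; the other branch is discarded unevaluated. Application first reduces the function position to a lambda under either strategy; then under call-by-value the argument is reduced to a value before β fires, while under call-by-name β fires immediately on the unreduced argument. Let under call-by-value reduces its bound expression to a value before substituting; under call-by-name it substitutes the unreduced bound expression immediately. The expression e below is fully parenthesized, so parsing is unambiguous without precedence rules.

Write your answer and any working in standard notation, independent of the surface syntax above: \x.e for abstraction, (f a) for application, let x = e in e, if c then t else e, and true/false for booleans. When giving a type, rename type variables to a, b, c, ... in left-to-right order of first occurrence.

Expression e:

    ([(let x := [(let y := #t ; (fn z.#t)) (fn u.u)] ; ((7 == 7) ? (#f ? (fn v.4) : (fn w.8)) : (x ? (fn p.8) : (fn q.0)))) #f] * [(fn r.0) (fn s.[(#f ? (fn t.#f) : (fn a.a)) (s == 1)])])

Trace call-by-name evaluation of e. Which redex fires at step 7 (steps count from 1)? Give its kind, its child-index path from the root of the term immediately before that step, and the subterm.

Working:
step 0: (((let x = ((let y = true in (\z.true)) (\u.u)) in (if (7 == 7) then (if false then (\v.4) else (\w.8)) else (if x then (\p.8) else (\q.0)))) false) * ((\r.0) (\s.((if false then (\t.false) else (\a.a)) (s == 1)))))
step 1: [let@0.0] (((if (7 == 7) then (if false then (\v.4) else (\w.8)) else (if ((let y = true in (\z.true)) (\u.u)) then (\p.8) else (\q.0))) false) * ((\r.0) (\s.((if false then (\t.false) else (\a.a)) (s == 1)))))
step 2: [delta@0.0.0] (((if true then (if false then (\v.4) else (\w.8)) else (if ((let y = true in (\z.true)) (\u.u)) then (\p.8) else (\q.0))) false) * ((\r.0) (\s.((if false then (\t.false) else (\a.a)) (s == 1)))))
step 3: [if@0.0] (((if false then (\v.4) else (\w.8)) false) * ((\r.0) (\s.((if false then (\t.false) else (\a.a)) (s == 1)))))
step 4: [if@0.0] (((\w.8) false) * ((\r.0) (\s.((if false then (\t.false) else (\a.a)) (s == 1)))))
step 5: [beta@0] (8 * ((\r.0) (\s.((if false then (\t.false) else (\a.a)) (s == 1)))))
step 6: [beta@1] (8 * 0)
step 7: [delta@root] 0

Answer: delta at root : (8 * 0)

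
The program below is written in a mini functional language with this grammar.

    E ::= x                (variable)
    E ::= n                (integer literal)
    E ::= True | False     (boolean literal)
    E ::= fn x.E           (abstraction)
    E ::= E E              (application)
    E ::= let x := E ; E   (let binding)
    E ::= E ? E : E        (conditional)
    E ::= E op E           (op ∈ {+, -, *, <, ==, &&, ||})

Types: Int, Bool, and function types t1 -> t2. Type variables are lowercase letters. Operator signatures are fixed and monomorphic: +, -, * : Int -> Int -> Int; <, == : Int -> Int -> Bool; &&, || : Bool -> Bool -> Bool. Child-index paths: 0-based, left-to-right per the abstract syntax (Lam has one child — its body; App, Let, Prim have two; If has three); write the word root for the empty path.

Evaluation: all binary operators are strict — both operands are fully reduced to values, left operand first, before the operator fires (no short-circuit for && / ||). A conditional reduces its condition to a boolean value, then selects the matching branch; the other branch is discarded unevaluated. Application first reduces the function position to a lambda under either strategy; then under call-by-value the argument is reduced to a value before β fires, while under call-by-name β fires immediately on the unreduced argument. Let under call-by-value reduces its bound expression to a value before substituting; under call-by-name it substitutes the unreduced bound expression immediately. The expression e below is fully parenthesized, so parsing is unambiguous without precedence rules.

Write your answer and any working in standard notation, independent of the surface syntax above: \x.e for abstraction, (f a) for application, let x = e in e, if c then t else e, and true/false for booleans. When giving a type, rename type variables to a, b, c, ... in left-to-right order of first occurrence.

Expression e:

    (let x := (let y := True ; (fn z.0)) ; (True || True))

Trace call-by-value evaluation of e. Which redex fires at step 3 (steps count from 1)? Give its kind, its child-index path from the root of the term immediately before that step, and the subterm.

Answer: delta at root : (true || true)

Working:
step 0: (let x = (let y = true in (\z.0)) in (true || true))
step 1: [let@0] (let x = (\z.0) in (true || true))
step 2: [let@root] (true || true)
step 3: [delta@root] true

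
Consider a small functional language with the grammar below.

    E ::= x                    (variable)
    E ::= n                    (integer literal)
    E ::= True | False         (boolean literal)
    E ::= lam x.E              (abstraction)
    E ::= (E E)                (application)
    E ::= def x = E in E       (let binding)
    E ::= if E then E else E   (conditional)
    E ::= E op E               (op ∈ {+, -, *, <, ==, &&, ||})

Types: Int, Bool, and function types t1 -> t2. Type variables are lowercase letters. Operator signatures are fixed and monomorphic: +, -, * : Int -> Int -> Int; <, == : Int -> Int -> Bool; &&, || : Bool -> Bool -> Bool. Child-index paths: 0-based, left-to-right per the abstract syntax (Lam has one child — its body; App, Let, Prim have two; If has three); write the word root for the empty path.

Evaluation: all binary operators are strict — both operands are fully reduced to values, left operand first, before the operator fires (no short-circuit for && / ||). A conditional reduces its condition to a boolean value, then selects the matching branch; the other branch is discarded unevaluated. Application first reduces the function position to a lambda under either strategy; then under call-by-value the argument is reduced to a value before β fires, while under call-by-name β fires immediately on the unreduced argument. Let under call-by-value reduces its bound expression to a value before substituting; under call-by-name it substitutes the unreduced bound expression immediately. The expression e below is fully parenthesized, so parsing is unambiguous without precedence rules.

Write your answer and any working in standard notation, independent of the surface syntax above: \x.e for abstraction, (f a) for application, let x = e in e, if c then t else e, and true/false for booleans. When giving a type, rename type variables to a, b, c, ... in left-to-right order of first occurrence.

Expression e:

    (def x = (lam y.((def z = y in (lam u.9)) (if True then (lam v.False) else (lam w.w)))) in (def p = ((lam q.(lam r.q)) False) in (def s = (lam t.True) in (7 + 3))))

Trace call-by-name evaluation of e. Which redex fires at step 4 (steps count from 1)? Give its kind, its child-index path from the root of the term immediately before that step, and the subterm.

Answer: delta at root : (7 + 3)

Working:
step 0: (let x = (\y.((let z = y in (\u.9)) (if true then (\v.false) else (\w.w)))) in (let p = ((\q.(\r.q)) false) in (let s = (\t.true) in (7 + 3))))
step 1: [let@root] (let p = ((\q.(\r.q)) false) in (let s = (\t.true) in (7 + 3)))
step 2: [let@root] (let s = (\t.true) in (7 + 3))
step 3: [let@root] (7 + 3)
step 4: [delta@root] 10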